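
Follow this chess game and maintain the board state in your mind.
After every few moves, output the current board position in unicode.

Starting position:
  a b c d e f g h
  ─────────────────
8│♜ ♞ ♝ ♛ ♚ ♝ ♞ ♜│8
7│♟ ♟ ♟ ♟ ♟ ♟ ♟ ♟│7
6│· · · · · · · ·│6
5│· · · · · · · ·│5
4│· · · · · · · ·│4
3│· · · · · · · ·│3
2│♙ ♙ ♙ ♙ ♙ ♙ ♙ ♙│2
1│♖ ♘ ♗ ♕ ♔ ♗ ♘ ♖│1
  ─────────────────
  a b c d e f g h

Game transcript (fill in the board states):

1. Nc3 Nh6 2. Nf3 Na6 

  a b c d e f g h
  ─────────────────
8│♜ · ♝ ♛ ♚ ♝ · ♜│8
7│♟ ♟ ♟ ♟ ♟ ♟ ♟ ♟│7
6│♞ · · · · · · ♞│6
5│· · · · · · · ·│5
4│· · · · · · · ·│4
3│· · ♘ · · ♘ · ·│3
2│♙ ♙ ♙ ♙ ♙ ♙ ♙ ♙│2
1│♖ · ♗ ♕ ♔ ♗ · ♖│1
  ─────────────────
  a b c d e f g h

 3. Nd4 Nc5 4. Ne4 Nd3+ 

  a b c d e f g h
  ─────────────────
8│♜ · ♝ ♛ ♚ ♝ · ♜│8
7│♟ ♟ ♟ ♟ ♟ ♟ ♟ ♟│7
6│· · · · · · · ♞│6
5│· · · · · · · ·│5
4│· · · ♘ ♘ · · ·│4
3│· · · ♞ · · · ·│3
2│♙ ♙ ♙ ♙ ♙ ♙ ♙ ♙│2
1│♖ · ♗ ♕ ♔ ♗ · ♖│1
  ─────────────────
  a b c d e f g h

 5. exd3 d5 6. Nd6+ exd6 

  a b c d e f g h
  ─────────────────
8│♜ · ♝ ♛ ♚ ♝ · ♜│8
7│♟ ♟ ♟ · · ♟ ♟ ♟│7
6│· · · ♟ · · · ♞│6
5│· · · ♟ · · · ·│5
4│· · · ♘ · · · ·│4
3│· · · ♙ · · · ·│3
2│♙ ♙ ♙ ♙ · ♙ ♙ ♙│2
1│♖ · ♗ ♕ ♔ ♗ · ♖│1
  ─────────────────
  a b c d e f g h

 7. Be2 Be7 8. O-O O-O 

  a b c d e f g h
  ─────────────────
8│♜ · ♝ ♛ · ♜ ♚ ·│8
7│♟ ♟ ♟ · ♝ ♟ ♟ ♟│7
6│· · · ♟ · · · ♞│6
5│· · · ♟ · · · ·│5
4│· · · ♘ · · · ·│4
3│· · · ♙ · · · ·│3
2│♙ ♙ ♙ ♙ ♗ ♙ ♙ ♙│2
1│♖ · ♗ ♕ · ♖ ♔ ·│1
  ─────────────────
  a b c d e f g h

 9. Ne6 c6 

  a b c d e f g h
  ─────────────────
8│♜ · ♝ ♛ · ♜ ♚ ·│8
7│♟ ♟ · · ♝ ♟ ♟ ♟│7
6│· · ♟ ♟ ♘ · · ♞│6
5│· · · ♟ · · · ·│5
4│· · · · · · · ·│4
3│· · · ♙ · · · ·│3
2│♙ ♙ ♙ ♙ ♗ ♙ ♙ ♙│2
1│♖ · ♗ ♕ · ♖ ♔ ·│1
  ─────────────────
  a b c d e f g h


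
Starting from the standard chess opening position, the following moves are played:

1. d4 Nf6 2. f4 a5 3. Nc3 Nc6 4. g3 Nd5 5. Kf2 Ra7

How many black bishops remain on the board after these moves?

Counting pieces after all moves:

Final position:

  a b c d e f g h
  ─────────────────
8│· · ♝ ♛ ♚ ♝ · ♜│8
7│♜ ♟ ♟ ♟ ♟ ♟ ♟ ♟│7
6│· · ♞ · · · · ·│6
5│♟ · · ♞ · · · ·│5
4│· · · ♙ · ♙ · ·│4
3│· · ♘ · · · ♙ ·│3
2│♙ ♙ ♙ · ♙ ♔ · ♙│2
1│♖ · ♗ ♕ · ♗ ♘ ♖│1
  ─────────────────
  a b c d e f g h


2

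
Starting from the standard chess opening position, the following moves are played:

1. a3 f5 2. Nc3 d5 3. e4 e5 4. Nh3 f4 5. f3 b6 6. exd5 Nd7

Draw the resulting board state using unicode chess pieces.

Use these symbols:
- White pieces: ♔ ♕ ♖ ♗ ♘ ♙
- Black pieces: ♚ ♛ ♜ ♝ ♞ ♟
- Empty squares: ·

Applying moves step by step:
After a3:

♜ ♞ ♝ ♛ ♚ ♝ ♞ ♜
♟ ♟ ♟ ♟ ♟ ♟ ♟ ♟
· · · · · · · ·
· · · · · · · ·
· · · · · · · ·
♙ · · · · · · ·
· ♙ ♙ ♙ ♙ ♙ ♙ ♙
♖ ♘ ♗ ♕ ♔ ♗ ♘ ♖


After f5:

♜ ♞ ♝ ♛ ♚ ♝ ♞ ♜
♟ ♟ ♟ ♟ ♟ · ♟ ♟
· · · · · · · ·
· · · · · ♟ · ·
· · · · · · · ·
♙ · · · · · · ·
· ♙ ♙ ♙ ♙ ♙ ♙ ♙
♖ ♘ ♗ ♕ ♔ ♗ ♘ ♖


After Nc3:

♜ ♞ ♝ ♛ ♚ ♝ ♞ ♜
♟ ♟ ♟ ♟ ♟ · ♟ ♟
· · · · · · · ·
· · · · · ♟ · ·
· · · · · · · ·
♙ · ♘ · · · · ·
· ♙ ♙ ♙ ♙ ♙ ♙ ♙
♖ · ♗ ♕ ♔ ♗ ♘ ♖


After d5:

♜ ♞ ♝ ♛ ♚ ♝ ♞ ♜
♟ ♟ ♟ · ♟ · ♟ ♟
· · · · · · · ·
· · · ♟ · ♟ · ·
· · · · · · · ·
♙ · ♘ · · · · ·
· ♙ ♙ ♙ ♙ ♙ ♙ ♙
♖ · ♗ ♕ ♔ ♗ ♘ ♖


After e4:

♜ ♞ ♝ ♛ ♚ ♝ ♞ ♜
♟ ♟ ♟ · ♟ · ♟ ♟
· · · · · · · ·
· · · ♟ · ♟ · ·
· · · · ♙ · · ·
♙ · ♘ · · · · ·
· ♙ ♙ ♙ · ♙ ♙ ♙
♖ · ♗ ♕ ♔ ♗ ♘ ♖


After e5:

♜ ♞ ♝ ♛ ♚ ♝ ♞ ♜
♟ ♟ ♟ · · · ♟ ♟
· · · · · · · ·
· · · ♟ ♟ ♟ · ·
· · · · ♙ · · ·
♙ · ♘ · · · · ·
· ♙ ♙ ♙ · ♙ ♙ ♙
♖ · ♗ ♕ ♔ ♗ ♘ ♖


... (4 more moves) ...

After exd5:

♜ ♞ ♝ ♛ ♚ ♝ ♞ ♜
♟ · ♟ · · · ♟ ♟
· ♟ · · · · · ·
· · · ♙ ♟ · · ·
· · · · · ♟ · ·
♙ · ♘ · · ♙ · ♘
· ♙ ♙ ♙ · · ♙ ♙
♖ · ♗ ♕ ♔ ♗ · ♖


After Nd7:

♜ · ♝ ♛ ♚ ♝ ♞ ♜
♟ · ♟ ♞ · · ♟ ♟
· ♟ · · · · · ·
· · · ♙ ♟ · · ·
· · · · · ♟ · ·
♙ · ♘ · · ♙ · ♘
· ♙ ♙ ♙ · · ♙ ♙
♖ · ♗ ♕ ♔ ♗ · ♖



  a b c d e f g h
  ─────────────────
8│♜ · ♝ ♛ ♚ ♝ ♞ ♜│8
7│♟ · ♟ ♞ · · ♟ ♟│7
6│· ♟ · · · · · ·│6
5│· · · ♙ ♟ · · ·│5
4│· · · · · ♟ · ·│4
3│♙ · ♘ · · ♙ · ♘│3
2│· ♙ ♙ ♙ · · ♙ ♙│2
1│♖ · ♗ ♕ ♔ ♗ · ♖│1
  ─────────────────
  a b c d e f g h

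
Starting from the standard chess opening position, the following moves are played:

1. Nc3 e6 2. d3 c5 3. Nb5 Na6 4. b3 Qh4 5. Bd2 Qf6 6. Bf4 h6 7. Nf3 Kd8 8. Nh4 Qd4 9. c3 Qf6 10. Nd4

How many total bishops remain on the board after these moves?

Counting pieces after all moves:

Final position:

  a b c d e f g h
  ─────────────────
8│♜ · ♝ ♚ · ♝ ♞ ♜│8
7│♟ ♟ · ♟ · ♟ ♟ ·│7
6│♞ · · · ♟ ♛ · ♟│6
5│· · ♟ · · · · ·│5
4│· · · ♘ · ♗ · ♘│4
3│· ♙ ♙ ♙ · · · ·│3
2│♙ · · · ♙ ♙ ♙ ♙│2
1│♖ · · ♕ ♔ ♗ · ♖│1
  ─────────────────
  a b c d e f g h


4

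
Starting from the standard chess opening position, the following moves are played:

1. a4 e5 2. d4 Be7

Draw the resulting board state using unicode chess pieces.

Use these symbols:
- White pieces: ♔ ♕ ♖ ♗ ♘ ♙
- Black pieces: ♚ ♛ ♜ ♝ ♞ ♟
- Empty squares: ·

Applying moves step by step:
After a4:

♜ ♞ ♝ ♛ ♚ ♝ ♞ ♜
♟ ♟ ♟ ♟ ♟ ♟ ♟ ♟
· · · · · · · ·
· · · · · · · ·
♙ · · · · · · ·
· · · · · · · ·
· ♙ ♙ ♙ ♙ ♙ ♙ ♙
♖ ♘ ♗ ♕ ♔ ♗ ♘ ♖


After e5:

♜ ♞ ♝ ♛ ♚ ♝ ♞ ♜
♟ ♟ ♟ ♟ · ♟ ♟ ♟
· · · · · · · ·
· · · · ♟ · · ·
♙ · · · · · · ·
· · · · · · · ·
· ♙ ♙ ♙ ♙ ♙ ♙ ♙
♖ ♘ ♗ ♕ ♔ ♗ ♘ ♖


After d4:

♜ ♞ ♝ ♛ ♚ ♝ ♞ ♜
♟ ♟ ♟ ♟ · ♟ ♟ ♟
· · · · · · · ·
· · · · ♟ · · ·
♙ · · ♙ · · · ·
· · · · · · · ·
· ♙ ♙ · ♙ ♙ ♙ ♙
♖ ♘ ♗ ♕ ♔ ♗ ♘ ♖


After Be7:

♜ ♞ ♝ ♛ ♚ · ♞ ♜
♟ ♟ ♟ ♟ ♝ ♟ ♟ ♟
· · · · · · · ·
· · · · ♟ · · ·
♙ · · ♙ · · · ·
· · · · · · · ·
· ♙ ♙ · ♙ ♙ ♙ ♙
♖ ♘ ♗ ♕ ♔ ♗ ♘ ♖



  a b c d e f g h
  ─────────────────
8│♜ ♞ ♝ ♛ ♚ · ♞ ♜│8
7│♟ ♟ ♟ ♟ ♝ ♟ ♟ ♟│7
6│· · · · · · · ·│6
5│· · · · ♟ · · ·│5
4│♙ · · ♙ · · · ·│4
3│· · · · · · · ·│3
2│· ♙ ♙ · ♙ ♙ ♙ ♙│2
1│♖ ♘ ♗ ♕ ♔ ♗ ♘ ♖│1
  ─────────────────
  a b c d e f g h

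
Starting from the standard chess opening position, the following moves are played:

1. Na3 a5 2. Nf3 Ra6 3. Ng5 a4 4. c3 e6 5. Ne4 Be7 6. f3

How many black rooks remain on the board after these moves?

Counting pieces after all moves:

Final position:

  a b c d e f g h
  ─────────────────
8│· ♞ ♝ ♛ ♚ · ♞ ♜│8
7│· ♟ ♟ ♟ ♝ ♟ ♟ ♟│7
6│♜ · · · ♟ · · ·│6
5│· · · · · · · ·│5
4│♟ · · · ♘ · · ·│4
3│♘ · ♙ · · ♙ · ·│3
2│♙ ♙ · ♙ ♙ · ♙ ♙│2
1│♖ · ♗ ♕ ♔ ♗ · ♖│1
  ─────────────────
  a b c d e f g h


2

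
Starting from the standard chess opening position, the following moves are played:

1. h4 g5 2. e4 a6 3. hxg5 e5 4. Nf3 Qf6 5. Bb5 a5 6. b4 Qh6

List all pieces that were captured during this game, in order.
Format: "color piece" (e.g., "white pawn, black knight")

Tracking captures:
  hxg5: captured black pawn

black pawn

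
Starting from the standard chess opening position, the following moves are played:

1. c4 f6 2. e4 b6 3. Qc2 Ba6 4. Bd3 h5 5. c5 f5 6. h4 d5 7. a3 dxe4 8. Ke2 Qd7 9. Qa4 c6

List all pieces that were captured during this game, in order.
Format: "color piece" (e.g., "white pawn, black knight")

Tracking captures:
  dxe4: captured white pawn

white pawn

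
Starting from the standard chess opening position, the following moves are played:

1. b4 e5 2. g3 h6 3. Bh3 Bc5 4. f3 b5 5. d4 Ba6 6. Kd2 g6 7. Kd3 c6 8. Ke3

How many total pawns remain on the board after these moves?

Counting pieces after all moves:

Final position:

  a b c d e f g h
  ─────────────────
8│♜ ♞ · ♛ ♚ · ♞ ♜│8
7│♟ · · ♟ · ♟ · ·│7
6│♝ · ♟ · · · ♟ ♟│6
5│· ♟ ♝ · ♟ · · ·│5
4│· ♙ · ♙ · · · ·│4
3│· · · · ♔ ♙ ♙ ♗│3
2│♙ · ♙ · ♙ · · ♙│2
1│♖ ♘ ♗ ♕ · · ♘ ♖│1
  ─────────────────
  a b c d e f g h


16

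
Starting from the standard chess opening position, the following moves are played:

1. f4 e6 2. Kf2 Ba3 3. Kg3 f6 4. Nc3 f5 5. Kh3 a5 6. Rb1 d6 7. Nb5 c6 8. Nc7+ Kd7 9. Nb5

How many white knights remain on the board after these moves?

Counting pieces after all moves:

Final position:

  a b c d e f g h
  ─────────────────
8│♜ ♞ ♝ ♛ · · ♞ ♜│8
7│· ♟ · ♚ · · ♟ ♟│7
6│· · ♟ ♟ ♟ · · ·│6
5│♟ ♘ · · · ♟ · ·│5
4│· · · · · ♙ · ·│4
3│♝ · · · · · · ♔│3
2│♙ ♙ ♙ ♙ ♙ · ♙ ♙│2
1│· ♖ ♗ ♕ · ♗ ♘ ♖│1
  ─────────────────
  a b c d e f g h


2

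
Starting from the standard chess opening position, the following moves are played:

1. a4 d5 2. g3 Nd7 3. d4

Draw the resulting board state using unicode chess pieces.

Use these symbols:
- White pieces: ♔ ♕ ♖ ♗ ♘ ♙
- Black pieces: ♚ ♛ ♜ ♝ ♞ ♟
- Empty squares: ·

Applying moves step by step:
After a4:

♜ ♞ ♝ ♛ ♚ ♝ ♞ ♜
♟ ♟ ♟ ♟ ♟ ♟ ♟ ♟
· · · · · · · ·
· · · · · · · ·
♙ · · · · · · ·
· · · · · · · ·
· ♙ ♙ ♙ ♙ ♙ ♙ ♙
♖ ♘ ♗ ♕ ♔ ♗ ♘ ♖


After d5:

♜ ♞ ♝ ♛ ♚ ♝ ♞ ♜
♟ ♟ ♟ · ♟ ♟ ♟ ♟
· · · · · · · ·
· · · ♟ · · · ·
♙ · · · · · · ·
· · · · · · · ·
· ♙ ♙ ♙ ♙ ♙ ♙ ♙
♖ ♘ ♗ ♕ ♔ ♗ ♘ ♖


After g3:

♜ ♞ ♝ ♛ ♚ ♝ ♞ ♜
♟ ♟ ♟ · ♟ ♟ ♟ ♟
· · · · · · · ·
· · · ♟ · · · ·
♙ · · · · · · ·
· · · · · · ♙ ·
· ♙ ♙ ♙ ♙ ♙ · ♙
♖ ♘ ♗ ♕ ♔ ♗ ♘ ♖


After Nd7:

♜ · ♝ ♛ ♚ ♝ ♞ ♜
♟ ♟ ♟ ♞ ♟ ♟ ♟ ♟
· · · · · · · ·
· · · ♟ · · · ·
♙ · · · · · · ·
· · · · · · ♙ ·
· ♙ ♙ ♙ ♙ ♙ · ♙
♖ ♘ ♗ ♕ ♔ ♗ ♘ ♖


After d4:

♜ · ♝ ♛ ♚ ♝ ♞ ♜
♟ ♟ ♟ ♞ ♟ ♟ ♟ ♟
· · · · · · · ·
· · · ♟ · · · ·
♙ · · ♙ · · · ·
· · · · · · ♙ ·
· ♙ ♙ · ♙ ♙ · ♙
♖ ♘ ♗ ♕ ♔ ♗ ♘ ♖



  a b c d e f g h
  ─────────────────
8│♜ · ♝ ♛ ♚ ♝ ♞ ♜│8
7│♟ ♟ ♟ ♞ ♟ ♟ ♟ ♟│7
6│· · · · · · · ·│6
5│· · · ♟ · · · ·│5
4│♙ · · ♙ · · · ·│4
3│· · · · · · ♙ ·│3
2│· ♙ ♙ · ♙ ♙ · ♙│2
1│♖ ♘ ♗ ♕ ♔ ♗ ♘ ♖│1
  ─────────────────
  a b c d e f g h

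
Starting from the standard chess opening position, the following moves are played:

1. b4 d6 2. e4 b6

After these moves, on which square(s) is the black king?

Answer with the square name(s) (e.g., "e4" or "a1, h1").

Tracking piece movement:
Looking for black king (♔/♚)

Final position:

  a b c d e f g h
  ─────────────────
8│♜ ♞ ♝ ♛ ♚ ♝ ♞ ♜│8
7│♟ · ♟ · ♟ ♟ ♟ ♟│7
6│· ♟ · ♟ · · · ·│6
5│· · · · · · · ·│5
4│· ♙ · · ♙ · · ·│4
3│· · · · · · · ·│3
2│♙ · ♙ ♙ · ♙ ♙ ♙│2
1│♖ ♘ ♗ ♕ ♔ ♗ ♘ ♖│1
  ─────────────────
  a b c d e f g h


e8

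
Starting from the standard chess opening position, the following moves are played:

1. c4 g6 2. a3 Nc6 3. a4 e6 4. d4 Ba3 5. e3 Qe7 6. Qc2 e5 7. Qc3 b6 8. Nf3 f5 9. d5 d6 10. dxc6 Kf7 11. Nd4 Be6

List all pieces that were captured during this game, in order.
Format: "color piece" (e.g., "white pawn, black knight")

Tracking captures:
  dxc6: captured black knight

black knight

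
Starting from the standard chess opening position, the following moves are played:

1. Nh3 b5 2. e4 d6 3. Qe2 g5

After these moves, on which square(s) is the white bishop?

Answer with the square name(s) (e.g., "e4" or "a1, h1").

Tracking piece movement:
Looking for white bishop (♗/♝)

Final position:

  a b c d e f g h
  ─────────────────
8│♜ ♞ ♝ ♛ ♚ ♝ ♞ ♜│8
7│♟ · ♟ · ♟ ♟ · ♟│7
6│· · · ♟ · · · ·│6
5│· ♟ · · · · ♟ ·│5
4│· · · · ♙ · · ·│4
3│· · · · · · · ♘│3
2│♙ ♙ ♙ ♙ ♕ ♙ ♙ ♙│2
1│♖ ♘ ♗ · ♔ ♗ · ♖│1
  ─────────────────
  a b c d e f g h


c1, f1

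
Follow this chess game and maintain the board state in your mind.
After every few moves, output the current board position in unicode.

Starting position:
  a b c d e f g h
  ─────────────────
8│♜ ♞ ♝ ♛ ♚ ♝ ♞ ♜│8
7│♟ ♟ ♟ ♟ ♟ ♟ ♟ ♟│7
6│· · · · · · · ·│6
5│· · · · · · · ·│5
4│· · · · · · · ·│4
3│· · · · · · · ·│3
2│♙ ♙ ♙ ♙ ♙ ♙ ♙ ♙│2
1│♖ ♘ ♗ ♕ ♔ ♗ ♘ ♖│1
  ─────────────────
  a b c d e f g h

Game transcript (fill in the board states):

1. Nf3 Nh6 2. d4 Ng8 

  a b c d e f g h
  ─────────────────
8│♜ ♞ ♝ ♛ ♚ ♝ ♞ ♜│8
7│♟ ♟ ♟ ♟ ♟ ♟ ♟ ♟│7
6│· · · · · · · ·│6
5│· · · · · · · ·│5
4│· · · ♙ · · · ·│4
3│· · · · · ♘ · ·│3
2│♙ ♙ ♙ · ♙ ♙ ♙ ♙│2
1│♖ ♘ ♗ ♕ ♔ ♗ · ♖│1
  ─────────────────
  a b c d e f g h

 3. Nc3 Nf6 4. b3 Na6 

  a b c d e f g h
  ─────────────────
8│♜ · ♝ ♛ ♚ ♝ · ♜│8
7│♟ ♟ ♟ ♟ ♟ ♟ ♟ ♟│7
6│♞ · · · · ♞ · ·│6
5│· · · · · · · ·│5
4│· · · ♙ · · · ·│4
3│· ♙ ♘ · · ♘ · ·│3
2│♙ · ♙ · ♙ ♙ ♙ ♙│2
1│♖ · ♗ ♕ ♔ ♗ · ♖│1
  ─────────────────
  a b c d e f g h

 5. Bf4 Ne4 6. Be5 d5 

  a b c d e f g h
  ─────────────────
8│♜ · ♝ ♛ ♚ ♝ · ♜│8
7│♟ ♟ ♟ · ♟ ♟ ♟ ♟│7
6│♞ · · · · · · ·│6
5│· · · ♟ ♗ · · ·│5
4│· · · ♙ ♞ · · ·│4
3│· ♙ ♘ · · ♘ · ·│3
2│♙ · ♙ · ♙ ♙ ♙ ♙│2
1│♖ · · ♕ ♔ ♗ · ♖│1
  ─────────────────
  a b c d e f g h

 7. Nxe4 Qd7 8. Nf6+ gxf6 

  a b c d e f g h
  ─────────────────
8│♜ · ♝ · ♚ ♝ · ♜│8
7│♟ ♟ ♟ ♛ ♟ ♟ · ♟│7
6│♞ · · · · ♟ · ·│6
5│· · · ♟ ♗ · · ·│5
4│· · · ♙ · · · ·│4
3│· ♙ · · · ♘ · ·│3
2│♙ · ♙ · ♙ ♙ ♙ ♙│2
1│♖ · · ♕ ♔ ♗ · ♖│1
  ─────────────────
  a b c d e f g h



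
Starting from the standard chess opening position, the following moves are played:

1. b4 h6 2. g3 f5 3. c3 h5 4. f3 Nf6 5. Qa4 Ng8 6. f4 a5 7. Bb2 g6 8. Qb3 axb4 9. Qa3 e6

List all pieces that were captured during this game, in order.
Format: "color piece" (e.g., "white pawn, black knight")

Tracking captures:
  axb4: captured white pawn

white pawn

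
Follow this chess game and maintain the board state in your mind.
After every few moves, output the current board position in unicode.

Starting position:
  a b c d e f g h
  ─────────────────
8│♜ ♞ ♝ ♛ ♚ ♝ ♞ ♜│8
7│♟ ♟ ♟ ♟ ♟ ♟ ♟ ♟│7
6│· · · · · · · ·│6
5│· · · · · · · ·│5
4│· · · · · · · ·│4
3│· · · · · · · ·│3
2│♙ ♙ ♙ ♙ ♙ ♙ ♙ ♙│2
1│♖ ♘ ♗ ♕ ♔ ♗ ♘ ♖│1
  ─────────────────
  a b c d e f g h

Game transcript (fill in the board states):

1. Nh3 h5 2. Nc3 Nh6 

  a b c d e f g h
  ─────────────────
8│♜ ♞ ♝ ♛ ♚ ♝ · ♜│8
7│♟ ♟ ♟ ♟ ♟ ♟ ♟ ·│7
6│· · · · · · · ♞│6
5│· · · · · · · ♟│5
4│· · · · · · · ·│4
3│· · ♘ · · · · ♘│3
2│♙ ♙ ♙ ♙ ♙ ♙ ♙ ♙│2
1│♖ · ♗ ♕ ♔ ♗ · ♖│1
  ─────────────────
  a b c d e f g h

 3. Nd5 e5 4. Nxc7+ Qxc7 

  a b c d e f g h
  ─────────────────
8│♜ ♞ ♝ · ♚ ♝ · ♜│8
7│♟ ♟ ♛ ♟ · ♟ ♟ ·│7
6│· · · · · · · ♞│6
5│· · · · ♟ · · ♟│5
4│· · · · · · · ·│4
3│· · · · · · · ♘│3
2│♙ ♙ ♙ ♙ ♙ ♙ ♙ ♙│2
1│♖ · ♗ ♕ ♔ ♗ · ♖│1
  ─────────────────
  a b c d e f g h

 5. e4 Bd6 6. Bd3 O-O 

  a b c d e f g h
  ─────────────────
8│♜ ♞ ♝ · · ♜ ♚ ·│8
7│♟ ♟ ♛ ♟ · ♟ ♟ ·│7
6│· · · ♝ · · · ♞│6
5│· · · · ♟ · · ♟│5
4│· · · · ♙ · · ·│4
3│· · · ♗ · · · ♘│3
2│♙ ♙ ♙ ♙ · ♙ ♙ ♙│2
1│♖ · ♗ ♕ ♔ · · ♖│1
  ─────────────────
  a b c d e f g h

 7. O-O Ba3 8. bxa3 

  a b c d e f g h
  ─────────────────
8│♜ ♞ ♝ · · ♜ ♚ ·│8
7│♟ ♟ ♛ ♟ · ♟ ♟ ·│7
6│· · · · · · · ♞│6
5│· · · · ♟ · · ♟│5
4│· · · · ♙ · · ·│4
3│♙ · · ♗ · · · ♘│3
2│♙ · ♙ ♙ · ♙ ♙ ♙│2
1│♖ · ♗ ♕ · ♖ ♔ ·│1
  ─────────────────
  a b c d e f g h


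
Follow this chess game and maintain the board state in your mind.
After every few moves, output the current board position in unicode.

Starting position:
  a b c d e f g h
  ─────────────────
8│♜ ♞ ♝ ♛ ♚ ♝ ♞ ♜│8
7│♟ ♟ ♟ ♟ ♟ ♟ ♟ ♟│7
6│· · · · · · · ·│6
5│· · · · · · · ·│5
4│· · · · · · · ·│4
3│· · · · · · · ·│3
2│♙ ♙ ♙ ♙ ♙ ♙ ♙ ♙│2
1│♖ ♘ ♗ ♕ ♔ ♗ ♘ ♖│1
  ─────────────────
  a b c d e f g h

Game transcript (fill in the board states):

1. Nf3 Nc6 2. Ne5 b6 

  a b c d e f g h
  ─────────────────
8│♜ · ♝ ♛ ♚ ♝ ♞ ♜│8
7│♟ · ♟ ♟ ♟ ♟ ♟ ♟│7
6│· ♟ ♞ · · · · ·│6
5│· · · · ♘ · · ·│5
4│· · · · · · · ·│4
3│· · · · · · · ·│3
2│♙ ♙ ♙ ♙ ♙ ♙ ♙ ♙│2
1│♖ ♘ ♗ ♕ ♔ ♗ · ♖│1
  ─────────────────
  a b c d e f g h

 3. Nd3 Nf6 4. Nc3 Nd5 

  a b c d e f g h
  ─────────────────
8│♜ · ♝ ♛ ♚ ♝ · ♜│8
7│♟ · ♟ ♟ ♟ ♟ ♟ ♟│7
6│· ♟ ♞ · · · · ·│6
5│· · · ♞ · · · ·│5
4│· · · · · · · ·│4
3│· · ♘ ♘ · · · ·│3
2│♙ ♙ ♙ ♙ ♙ ♙ ♙ ♙│2
1│♖ · ♗ ♕ ♔ ♗ · ♖│1
  ─────────────────
  a b c d e f g h

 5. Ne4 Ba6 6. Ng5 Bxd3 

  a b c d e f g h
  ─────────────────
8│♜ · · ♛ ♚ ♝ · ♜│8
7│♟ · ♟ ♟ ♟ ♟ ♟ ♟│7
6│· ♟ ♞ · · · · ·│6
5│· · · ♞ · · ♘ ·│5
4│· · · · · · · ·│4
3│· · · ♝ · · · ·│3
2│♙ ♙ ♙ ♙ ♙ ♙ ♙ ♙│2
1│♖ · ♗ ♕ ♔ ♗ · ♖│1
  ─────────────────
  a b c d e f g h

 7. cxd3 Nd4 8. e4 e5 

  a b c d e f g h
  ─────────────────
8│♜ · · ♛ ♚ ♝ · ♜│8
7│♟ · ♟ ♟ · ♟ ♟ ♟│7
6│· ♟ · · · · · ·│6
5│· · · ♞ ♟ · ♘ ·│5
4│· · · ♞ ♙ · · ·│4
3│· · · ♙ · · · ·│3
2│♙ ♙ · ♙ · ♙ ♙ ♙│2
1│♖ · ♗ ♕ ♔ ♗ · ♖│1
  ─────────────────
  a b c d e f g h

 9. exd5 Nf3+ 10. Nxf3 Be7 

  a b c d e f g h
  ─────────────────
8│♜ · · ♛ ♚ · · ♜│8
7│♟ · ♟ ♟ ♝ ♟ ♟ ♟│7
6│· ♟ · · · · · ·│6
5│· · · ♙ ♟ · · ·│5
4│· · · · · · · ·│4
3│· · · ♙ · ♘ · ·│3
2│♙ ♙ · ♙ · ♙ ♙ ♙│2
1│♖ · ♗ ♕ ♔ ♗ · ♖│1
  ─────────────────
  a b c d e f g h



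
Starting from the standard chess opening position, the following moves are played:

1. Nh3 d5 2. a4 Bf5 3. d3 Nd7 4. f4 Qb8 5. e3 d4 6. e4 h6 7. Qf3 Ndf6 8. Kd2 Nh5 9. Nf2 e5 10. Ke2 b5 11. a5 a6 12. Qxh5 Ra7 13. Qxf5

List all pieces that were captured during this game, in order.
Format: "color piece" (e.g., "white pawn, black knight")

Tracking captures:
  Qxh5: captured black knight
  Qxf5: captured black bishop

black knight, black bishop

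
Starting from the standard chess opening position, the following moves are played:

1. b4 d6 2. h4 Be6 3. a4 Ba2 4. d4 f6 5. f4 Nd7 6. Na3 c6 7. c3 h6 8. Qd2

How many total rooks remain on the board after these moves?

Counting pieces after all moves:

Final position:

  a b c d e f g h
  ─────────────────
8│♜ · · ♛ ♚ ♝ ♞ ♜│8
7│♟ ♟ · ♞ ♟ · ♟ ·│7
6│· · ♟ ♟ · ♟ · ♟│6
5│· · · · · · · ·│5
4│♙ ♙ · ♙ · ♙ · ♙│4
3│♘ · ♙ · · · · ·│3
2│♝ · · ♕ ♙ · ♙ ·│2
1│♖ · ♗ · ♔ ♗ ♘ ♖│1
  ─────────────────
  a b c d e f g h


4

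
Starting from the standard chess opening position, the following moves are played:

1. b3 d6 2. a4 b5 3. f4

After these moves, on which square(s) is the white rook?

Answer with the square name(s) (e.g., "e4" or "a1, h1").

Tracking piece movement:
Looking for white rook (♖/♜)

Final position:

  a b c d e f g h
  ─────────────────
8│♜ ♞ ♝ ♛ ♚ ♝ ♞ ♜│8
7│♟ · ♟ · ♟ ♟ ♟ ♟│7
6│· · · ♟ · · · ·│6
5│· ♟ · · · · · ·│5
4│♙ · · · · ♙ · ·│4
3│· ♙ · · · · · ·│3
2│· · ♙ ♙ ♙ · ♙ ♙│2
1│♖ ♘ ♗ ♕ ♔ ♗ ♘ ♖│1
  ─────────────────
  a b c d e f g h


a1, h1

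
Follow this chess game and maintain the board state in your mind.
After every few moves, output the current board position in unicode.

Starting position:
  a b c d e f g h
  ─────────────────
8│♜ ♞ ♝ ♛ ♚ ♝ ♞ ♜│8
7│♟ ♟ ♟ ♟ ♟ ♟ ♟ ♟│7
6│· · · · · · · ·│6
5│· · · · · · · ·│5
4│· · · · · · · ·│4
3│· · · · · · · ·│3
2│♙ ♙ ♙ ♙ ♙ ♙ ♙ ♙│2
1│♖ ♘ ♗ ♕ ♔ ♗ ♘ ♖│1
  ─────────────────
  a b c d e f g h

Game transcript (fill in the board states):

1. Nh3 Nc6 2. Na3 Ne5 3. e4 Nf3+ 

  a b c d e f g h
  ─────────────────
8│♜ · ♝ ♛ ♚ ♝ ♞ ♜│8
7│♟ ♟ ♟ ♟ ♟ ♟ ♟ ♟│7
6│· · · · · · · ·│6
5│· · · · · · · ·│5
4│· · · · ♙ · · ·│4
3│♘ · · · · ♞ · ♘│3
2│♙ ♙ ♙ ♙ · ♙ ♙ ♙│2
1│♖ · ♗ ♕ ♔ ♗ · ♖│1
  ─────────────────
  a b c d e f g h

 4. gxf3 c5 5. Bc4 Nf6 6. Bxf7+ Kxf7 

  a b c d e f g h
  ─────────────────
8│♜ · ♝ ♛ · ♝ · ♜│8
7│♟ ♟ · ♟ ♟ ♚ ♟ ♟│7
6│· · · · · ♞ · ·│6
5│· · ♟ · · · · ·│5
4│· · · · ♙ · · ·│4
3│♘ · · · · ♙ · ♘│3
2│♙ ♙ ♙ ♙ · ♙ · ♙│2
1│♖ · ♗ ♕ ♔ · · ♖│1
  ─────────────────
  a b c d e f g h

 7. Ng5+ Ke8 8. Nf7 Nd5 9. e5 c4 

  a b c d e f g h
  ─────────────────
8│♜ · ♝ ♛ ♚ ♝ · ♜│8
7│♟ ♟ · ♟ ♟ ♘ ♟ ♟│7
6│· · · · · · · ·│6
5│· · · ♞ ♙ · · ·│5
4│· · ♟ · · · · ·│4
3│♘ · · · · ♙ · ·│3
2│♙ ♙ ♙ ♙ · ♙ · ♙│2
1│♖ · ♗ ♕ ♔ · · ♖│1
  ─────────────────
  a b c d e f g h

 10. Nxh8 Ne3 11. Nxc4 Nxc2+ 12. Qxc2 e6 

  a b c d e f g h
  ─────────────────
8│♜ · ♝ ♛ ♚ ♝ · ♘│8
7│♟ ♟ · ♟ · · ♟ ♟│7
6│· · · · ♟ · · ·│6
5│· · · · ♙ · · ·│5
4│· · ♘ · · · · ·│4
3│· · · · · ♙ · ·│3
2│♙ ♙ ♕ ♙ · ♙ · ♙│2
1│♖ · ♗ · ♔ · · ♖│1
  ─────────────────
  a b c d e f g h

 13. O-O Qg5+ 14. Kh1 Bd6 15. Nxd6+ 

  a b c d e f g h
  ─────────────────
8│♜ · ♝ · ♚ · · ♘│8
7│♟ ♟ · ♟ · · ♟ ♟│7
6│· · · ♘ ♟ · · ·│6
5│· · · · ♙ · ♛ ·│5
4│· · · · · · · ·│4
3│· · · · · ♙ · ·│3
2│♙ ♙ ♕ ♙ · ♙ · ♙│2
1│♖ · ♗ · · ♖ · ♔│1
  ─────────────────
  a b c d e f g h


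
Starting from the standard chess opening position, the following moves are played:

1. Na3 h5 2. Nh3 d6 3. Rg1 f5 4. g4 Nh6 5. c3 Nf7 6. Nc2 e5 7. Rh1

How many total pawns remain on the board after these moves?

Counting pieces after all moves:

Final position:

  a b c d e f g h
  ─────────────────
8│♜ ♞ ♝ ♛ ♚ ♝ · ♜│8
7│♟ ♟ ♟ · · ♞ ♟ ·│7
6│· · · ♟ · · · ·│6
5│· · · · ♟ ♟ · ♟│5
4│· · · · · · ♙ ·│4
3│· · ♙ · · · · ♘│3
2│♙ ♙ ♘ ♙ ♙ ♙ · ♙│2
1│♖ · ♗ ♕ ♔ ♗ · ♖│1
  ─────────────────
  a b c d e f g h


16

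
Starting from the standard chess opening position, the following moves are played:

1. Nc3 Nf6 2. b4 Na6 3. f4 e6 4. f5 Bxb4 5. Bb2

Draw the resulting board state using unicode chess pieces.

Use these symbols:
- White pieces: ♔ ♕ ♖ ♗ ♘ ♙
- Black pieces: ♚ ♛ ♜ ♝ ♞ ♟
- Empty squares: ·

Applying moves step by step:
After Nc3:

♜ ♞ ♝ ♛ ♚ ♝ ♞ ♜
♟ ♟ ♟ ♟ ♟ ♟ ♟ ♟
· · · · · · · ·
· · · · · · · ·
· · · · · · · ·
· · ♘ · · · · ·
♙ ♙ ♙ ♙ ♙ ♙ ♙ ♙
♖ · ♗ ♕ ♔ ♗ ♘ ♖


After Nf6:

♜ ♞ ♝ ♛ ♚ ♝ · ♜
♟ ♟ ♟ ♟ ♟ ♟ ♟ ♟
· · · · · ♞ · ·
· · · · · · · ·
· · · · · · · ·
· · ♘ · · · · ·
♙ ♙ ♙ ♙ ♙ ♙ ♙ ♙
♖ · ♗ ♕ ♔ ♗ ♘ ♖


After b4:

♜ ♞ ♝ ♛ ♚ ♝ · ♜
♟ ♟ ♟ ♟ ♟ ♟ ♟ ♟
· · · · · ♞ · ·
· · · · · · · ·
· ♙ · · · · · ·
· · ♘ · · · · ·
♙ · ♙ ♙ ♙ ♙ ♙ ♙
♖ · ♗ ♕ ♔ ♗ ♘ ♖


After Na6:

♜ · ♝ ♛ ♚ ♝ · ♜
♟ ♟ ♟ ♟ ♟ ♟ ♟ ♟
♞ · · · · ♞ · ·
· · · · · · · ·
· ♙ · · · · · ·
· · ♘ · · · · ·
♙ · ♙ ♙ ♙ ♙ ♙ ♙
♖ · ♗ ♕ ♔ ♗ ♘ ♖


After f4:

♜ · ♝ ♛ ♚ ♝ · ♜
♟ ♟ ♟ ♟ ♟ ♟ ♟ ♟
♞ · · · · ♞ · ·
· · · · · · · ·
· ♙ · · · ♙ · ·
· · ♘ · · · · ·
♙ · ♙ ♙ ♙ · ♙ ♙
♖ · ♗ ♕ ♔ ♗ ♘ ♖


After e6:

♜ · ♝ ♛ ♚ ♝ · ♜
♟ ♟ ♟ ♟ · ♟ ♟ ♟
♞ · · · ♟ ♞ · ·
· · · · · · · ·
· ♙ · · · ♙ · ·
· · ♘ · · · · ·
♙ · ♙ ♙ ♙ · ♙ ♙
♖ · ♗ ♕ ♔ ♗ ♘ ♖


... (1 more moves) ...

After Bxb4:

♜ · ♝ ♛ ♚ · · ♜
♟ ♟ ♟ ♟ · ♟ ♟ ♟
♞ · · · ♟ ♞ · ·
· · · · · ♙ · ·
· ♝ · · · · · ·
· · ♘ · · · · ·
♙ · ♙ ♙ ♙ · ♙ ♙
♖ · ♗ ♕ ♔ ♗ ♘ ♖


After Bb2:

♜ · ♝ ♛ ♚ · · ♜
♟ ♟ ♟ ♟ · ♟ ♟ ♟
♞ · · · ♟ ♞ · ·
· · · · · ♙ · ·
· ♝ · · · · · ·
· · ♘ · · · · ·
♙ ♗ ♙ ♙ ♙ · ♙ ♙
♖ · · ♕ ♔ ♗ ♘ ♖



  a b c d e f g h
  ─────────────────
8│♜ · ♝ ♛ ♚ · · ♜│8
7│♟ ♟ ♟ ♟ · ♟ ♟ ♟│7
6│♞ · · · ♟ ♞ · ·│6
5│· · · · · ♙ · ·│5
4│· ♝ · · · · · ·│4
3│· · ♘ · · · · ·│3
2│♙ ♗ ♙ ♙ ♙ · ♙ ♙│2
1│♖ · · ♕ ♔ ♗ ♘ ♖│1
  ─────────────────
  a b c d e f g h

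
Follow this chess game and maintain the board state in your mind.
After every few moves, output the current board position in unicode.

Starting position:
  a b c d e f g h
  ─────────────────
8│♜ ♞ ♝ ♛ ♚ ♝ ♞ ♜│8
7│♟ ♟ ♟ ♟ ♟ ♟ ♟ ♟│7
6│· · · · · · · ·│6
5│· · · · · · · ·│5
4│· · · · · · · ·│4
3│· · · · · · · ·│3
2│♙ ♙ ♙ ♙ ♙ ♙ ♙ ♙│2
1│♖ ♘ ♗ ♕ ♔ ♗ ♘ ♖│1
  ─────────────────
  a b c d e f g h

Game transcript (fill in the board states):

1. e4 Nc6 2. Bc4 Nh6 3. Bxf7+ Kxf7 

  a b c d e f g h
  ─────────────────
8│♜ · ♝ ♛ · ♝ · ♜│8
7│♟ ♟ ♟ ♟ ♟ ♚ ♟ ♟│7
6│· · ♞ · · · · ♞│6
5│· · · · · · · ·│5
4│· · · · ♙ · · ·│4
3│· · · · · · · ·│3
2│♙ ♙ ♙ ♙ · ♙ ♙ ♙│2
1│♖ ♘ ♗ ♕ ♔ · ♘ ♖│1
  ─────────────────
  a b c d e f g h

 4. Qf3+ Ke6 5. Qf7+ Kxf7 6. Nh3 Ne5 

  a b c d e f g h
  ─────────────────
8│♜ · ♝ ♛ · ♝ · ♜│8
7│♟ ♟ ♟ ♟ ♟ ♚ ♟ ♟│7
6│· · · · · · · ♞│6
5│· · · · ♞ · · ·│5
4│· · · · ♙ · · ·│4
3│· · · · · · · ♘│3
2│♙ ♙ ♙ ♙ · ♙ ♙ ♙│2
1│♖ ♘ ♗ · ♔ · · ♖│1
  ─────────────────
  a b c d e f g h

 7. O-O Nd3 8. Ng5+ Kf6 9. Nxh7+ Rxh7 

  a b c d e f g h
  ─────────────────
8│♜ · ♝ ♛ · ♝ · ·│8
7│♟ ♟ ♟ ♟ ♟ · ♟ ♜│7
6│· · · · · ♚ · ♞│6
5│· · · · · · · ·│5
4│· · · · ♙ · · ·│4
3│· · · ♞ · · · ·│3
2│♙ ♙ ♙ ♙ · ♙ ♙ ♙│2
1│♖ ♘ ♗ · · ♖ ♔ ·│1
  ─────────────────
  a b c d e f g h

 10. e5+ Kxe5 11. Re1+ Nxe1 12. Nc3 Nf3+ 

  a b c d e f g h
  ─────────────────
8│♜ · ♝ ♛ · ♝ · ·│8
7│♟ ♟ ♟ ♟ ♟ · ♟ ♜│7
6│· · · · · · · ♞│6
5│· · · · ♚ · · ·│5
4│· · · · · · · ·│4
3│· · ♘ · · ♞ · ·│3
2│♙ ♙ ♙ ♙ · ♙ ♙ ♙│2
1│♖ · ♗ · · · ♔ ·│1
  ─────────────────
  a b c d e f g h

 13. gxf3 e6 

  a b c d e f g h
  ─────────────────
8│♜ · ♝ ♛ · ♝ · ·│8
7│♟ ♟ ♟ ♟ · · ♟ ♜│7
6│· · · · ♟ · · ♞│6
5│· · · · ♚ · · ·│5
4│· · · · · · · ·│4
3│· · ♘ · · ♙ · ·│3
2│♙ ♙ ♙ ♙ · ♙ · ♙│2
1│♖ · ♗ · · · ♔ ·│1
  ─────────────────
  a b c d e f g h


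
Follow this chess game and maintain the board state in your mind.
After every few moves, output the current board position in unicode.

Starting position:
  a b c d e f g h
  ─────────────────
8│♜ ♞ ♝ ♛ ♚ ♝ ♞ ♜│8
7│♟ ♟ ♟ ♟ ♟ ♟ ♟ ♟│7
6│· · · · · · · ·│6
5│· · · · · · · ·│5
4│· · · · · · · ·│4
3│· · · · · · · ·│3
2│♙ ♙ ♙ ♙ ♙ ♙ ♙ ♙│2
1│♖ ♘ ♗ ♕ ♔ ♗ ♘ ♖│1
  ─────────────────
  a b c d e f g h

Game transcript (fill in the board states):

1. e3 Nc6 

  a b c d e f g h
  ─────────────────
8│♜ · ♝ ♛ ♚ ♝ ♞ ♜│8
7│♟ ♟ ♟ ♟ ♟ ♟ ♟ ♟│7
6│· · ♞ · · · · ·│6
5│· · · · · · · ·│5
4│· · · · · · · ·│4
3│· · · · ♙ · · ·│3
2│♙ ♙ ♙ ♙ · ♙ ♙ ♙│2
1│♖ ♘ ♗ ♕ ♔ ♗ ♘ ♖│1
  ─────────────────
  a b c d e f g h

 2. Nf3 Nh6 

  a b c d e f g h
  ─────────────────
8│♜ · ♝ ♛ ♚ ♝ · ♜│8
7│♟ ♟ ♟ ♟ ♟ ♟ ♟ ♟│7
6│· · ♞ · · · · ♞│6
5│· · · · · · · ·│5
4│· · · · · · · ·│4
3│· · · · ♙ ♘ · ·│3
2│♙ ♙ ♙ ♙ · ♙ ♙ ♙│2
1│♖ ♘ ♗ ♕ ♔ ♗ · ♖│1
  ─────────────────
  a b c d e f g h

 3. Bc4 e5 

  a b c d e f g h
  ─────────────────
8│♜ · ♝ ♛ ♚ ♝ · ♜│8
7│♟ ♟ ♟ ♟ · ♟ ♟ ♟│7
6│· · ♞ · · · · ♞│6
5│· · · · ♟ · · ·│5
4│· · ♗ · · · · ·│4
3│· · · · ♙ ♘ · ·│3
2│♙ ♙ ♙ ♙ · ♙ ♙ ♙│2
1│♖ ♘ ♗ ♕ ♔ · · ♖│1
  ─────────────────
  a b c d e f g h

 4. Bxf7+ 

  a b c d e f g h
  ─────────────────
8│♜ · ♝ ♛ ♚ ♝ · ♜│8
7│♟ ♟ ♟ ♟ · ♗ ♟ ♟│7
6│· · ♞ · · · · ♞│6
5│· · · · ♟ · · ·│5
4│· · · · · · · ·│4
3│· · · · ♙ ♘ · ·│3
2│♙ ♙ ♙ ♙ · ♙ ♙ ♙│2
1│♖ ♘ ♗ ♕ ♔ · · ♖│1
  ─────────────────
  a b c d e f g h


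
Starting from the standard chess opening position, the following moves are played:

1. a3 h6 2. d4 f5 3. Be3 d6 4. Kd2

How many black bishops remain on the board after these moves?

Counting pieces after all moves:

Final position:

  a b c d e f g h
  ─────────────────
8│♜ ♞ ♝ ♛ ♚ ♝ ♞ ♜│8
7│♟ ♟ ♟ · ♟ · ♟ ·│7
6│· · · ♟ · · · ♟│6
5│· · · · · ♟ · ·│5
4│· · · ♙ · · · ·│4
3│♙ · · · ♗ · · ·│3
2│· ♙ ♙ ♔ ♙ ♙ ♙ ♙│2
1│♖ ♘ · ♕ · ♗ ♘ ♖│1
  ─────────────────
  a b c d e f g h


2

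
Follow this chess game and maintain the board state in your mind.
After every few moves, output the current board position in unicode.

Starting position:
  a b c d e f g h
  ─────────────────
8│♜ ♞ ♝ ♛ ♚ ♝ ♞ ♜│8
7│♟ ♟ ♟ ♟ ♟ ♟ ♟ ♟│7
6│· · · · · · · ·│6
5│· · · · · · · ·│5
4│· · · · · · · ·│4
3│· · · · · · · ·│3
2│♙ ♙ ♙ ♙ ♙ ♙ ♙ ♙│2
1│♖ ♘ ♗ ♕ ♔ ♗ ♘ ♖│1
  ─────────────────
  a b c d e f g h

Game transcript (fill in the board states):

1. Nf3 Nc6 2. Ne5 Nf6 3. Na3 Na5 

  a b c d e f g h
  ─────────────────
8│♜ · ♝ ♛ ♚ ♝ · ♜│8
7│♟ ♟ ♟ ♟ ♟ ♟ ♟ ♟│7
6│· · · · · ♞ · ·│6
5│♞ · · · ♘ · · ·│5
4│· · · · · · · ·│4
3│♘ · · · · · · ·│3
2│♙ ♙ ♙ ♙ ♙ ♙ ♙ ♙│2
1│♖ · ♗ ♕ ♔ ♗ · ♖│1
  ─────────────────
  a b c d e f g h

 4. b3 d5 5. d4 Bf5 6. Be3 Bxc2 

  a b c d e f g h
  ─────────────────
8│♜ · · ♛ ♚ ♝ · ♜│8
7│♟ ♟ ♟ · ♟ ♟ ♟ ♟│7
6│· · · · · ♞ · ·│6
5│♞ · · ♟ ♘ · · ·│5
4│· · · ♙ · · · ·│4
3│♘ ♙ · · ♗ · · ·│3
2│♙ · ♝ · ♙ ♙ ♙ ♙│2
1│♖ · · ♕ ♔ ♗ · ♖│1
  ─────────────────
  a b c d e f g h

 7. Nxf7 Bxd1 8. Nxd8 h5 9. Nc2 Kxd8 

  a b c d e f g h
  ─────────────────
8│♜ · · ♚ · ♝ · ♜│8
7│♟ ♟ ♟ · ♟ · ♟ ·│7
6│· · · · · ♞ · ·│6
5│♞ · · ♟ · · · ♟│5
4│· · · ♙ · · · ·│4
3│· ♙ · · ♗ · · ·│3
2│♙ · ♘ · ♙ ♙ ♙ ♙│2
1│♖ · · ♝ ♔ ♗ · ♖│1
  ─────────────────
  a b c d e f g h

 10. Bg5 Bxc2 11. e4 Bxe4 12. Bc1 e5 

  a b c d e f g h
  ─────────────────
8│♜ · · ♚ · ♝ · ♜│8
7│♟ ♟ ♟ · · · ♟ ·│7
6│· · · · · ♞ · ·│6
5│♞ · · ♟ ♟ · · ♟│5
4│· · · ♙ ♝ · · ·│4
3│· ♙ · · · · · ·│3
2│♙ · · · · ♙ ♙ ♙│2
1│♖ · ♗ · ♔ ♗ · ♖│1
  ─────────────────
  a b c d e f g h

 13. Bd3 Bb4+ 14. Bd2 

  a b c d e f g h
  ─────────────────
8│♜ · · ♚ · · · ♜│8
7│♟ ♟ ♟ · · · ♟ ·│7
6│· · · · · ♞ · ·│6
5│♞ · · ♟ ♟ · · ♟│5
4│· ♝ · ♙ ♝ · · ·│4
3│· ♙ · ♗ · · · ·│3
2│♙ · · ♗ · ♙ ♙ ♙│2
1│♖ · · · ♔ · · ♖│1
  ─────────────────
  a b c d e f g h
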